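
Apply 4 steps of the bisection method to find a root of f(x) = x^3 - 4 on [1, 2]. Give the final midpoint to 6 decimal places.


f(x) = x^3 - 4
f(1) = -3 < 0
f(2) = 4 > 0

Step 1: midpoint = (1.000000 + 2.000000)/2 = 1.500000
  f(1.500000) = -0.625000
  f(mid) < 0, so root is in [1.500000, 2.000000]

Step 2: midpoint = (1.500000 + 2.000000)/2 = 1.750000
  f(1.750000) = 1.359375
  f(mid) > 0, so root is in [1.500000, 1.750000]

Step 3: midpoint = (1.500000 + 1.750000)/2 = 1.625000
  f(1.625000) = 0.291016
  f(mid) > 0, so root is in [1.500000, 1.625000]

Step 4: midpoint = (1.500000 + 1.625000)/2 = 1.562500
  f(1.562500) = -0.185303
  f(mid) < 0, so root is in [1.562500, 1.625000]

midpoint = 1.562500


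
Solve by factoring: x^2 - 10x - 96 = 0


We need two numbers that multiply to -96 and add to -10.
Those numbers are -16 and 6 (since (-16) * 6 = -96 and (-16) + 6 = -10).
So x^2 - 10x - 96 = (x - 16)(x + 6) = 0
Setting each factor to zero: x = 16 or x = -6

x = -6, x = 16


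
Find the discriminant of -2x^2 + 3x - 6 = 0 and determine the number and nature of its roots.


For ax^2 + bx + c = 0, discriminant D = b^2 - 4ac
Here a = -2, b = 3, c = -6
D = (3)^2 - 4(-2)(-6) = 9 - 48 = -39

D = -39 < 0
The equation has no real roots (2 complex conjugate roots).

Discriminant = -39, no real roots (2 complex conjugate roots)


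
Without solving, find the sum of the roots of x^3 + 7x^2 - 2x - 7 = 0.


By Vieta's formulas for x^3 + bx^2 + cx + d = 0:
  r1 + r2 + r3 = -b/a = -7
  r1*r2 + r1*r3 + r2*r3 = c/a = -2
  r1*r2*r3 = -d/a = 7


Sum = -7


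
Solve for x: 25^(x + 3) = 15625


Express both sides with the same base.
15625 = 25^3
Since the bases match, equate exponents: x + 3 = 3
So x = 3 - (3) = 0

x = 0


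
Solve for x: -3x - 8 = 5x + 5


Starting with: -3x - 8 = 5x + 5
Move all x terms to left: (-3 - 5)x = 5 + 8
Simplify: -8x = 13
Divide both sides by -8: x = -13/8

x = -13/8


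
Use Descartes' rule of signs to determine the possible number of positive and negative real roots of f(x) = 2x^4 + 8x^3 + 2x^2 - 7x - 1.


Descartes' rule of signs:

For positive roots, count sign changes in f(x) = 2x^4 + 8x^3 + 2x^2 - 7x - 1:
Signs of coefficients: +, +, +, -, -
Number of sign changes: 1
Possible positive real roots: 1

For negative roots, examine f(-x) = 2x^4 - 8x^3 + 2x^2 + 7x - 1:
Signs of coefficients: +, -, +, +, -
Number of sign changes: 3
Possible negative real roots: 3, 1

Positive roots: 1; Negative roots: 3 or 1


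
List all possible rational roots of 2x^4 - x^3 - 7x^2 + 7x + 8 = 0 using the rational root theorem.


Rational root theorem: possible roots are ±p/q where:
  p divides the constant term (8): p ∈ {1, 2, 4, 8}
  q divides the leading coefficient (2): q ∈ {1, 2}

All possible rational roots: -8, -4, -2, -1, -1/2, 1/2, 1, 2, 4, 8

-8, -4, -2, -1, -1/2, 1/2, 1, 2, 4, 8


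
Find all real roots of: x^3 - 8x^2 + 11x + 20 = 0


Let p(x) = x^3 - 8x^2 + 11x + 20. By the rational root theorem (leading coefficient 1), any rational root is an integer divisor of 20: try ±1, ±2, ... in turn.
Test x = 1: value = 24 ≠ 0.
Test x = -1: value = 0 ✓, so (x + 1) is a factor.
Synthetic division by (x + 1): bring down 1; 1(-1) - 8 = -9; (-9)(-1) + 11 = 20; 20(-1) + 20 = 0 → quotient x^2 - 9x + 20, remainder 0.
Solve the quadratic x^2 - 9x + 20 = 0: discriminant = (-9)^2 - 4(1)(20) = 81 - 80 = 1.
sqrt(1) = 1, so x = (9 ± 1)/2: x = 5 or x = 4.

x = -1, x = 4, x = 5


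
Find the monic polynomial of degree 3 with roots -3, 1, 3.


A monic polynomial with roots -3, 1, 3 is:
p(x) = (x + 3)(x - 1)(x - 3)
After multiplying by (x + 3): x + 3
After multiplying by (x - 1): x^2 + 2x - 3
After multiplying by (x - 3): x^3 - x^2 - 9x + 9

x^3 - x^2 - 9x + 9


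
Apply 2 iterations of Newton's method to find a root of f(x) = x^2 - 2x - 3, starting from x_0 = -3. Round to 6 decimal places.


Newton's method: x_(n+1) = x_n - f(x_n)/f'(x_n)
f(x) = x^2 - 2x - 3
f'(x) = 2x - 2

Iteration 1:
  f(-3.000000) = 12.000000
  f'(-3.000000) = -8.000000
  x_1 = -3.000000 - (12.000000)/(-8.000000) = -1.500000

Iteration 2:
  f(-1.500000) = 2.250000
  f'(-1.500000) = -5.000000
  x_2 = -1.500000 - (2.250000)/(-5.000000) = -1.050000

x_2 = -1.050000


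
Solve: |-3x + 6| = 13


An absolute value equation |expr| = 13 gives two cases:
Case 1: -3x + 6 = 13
  -3x = 7, so x = -7/3
Case 2: -3x + 6 = -13
  -3x = -19, so x = 19/3

x = -7/3, x = 19/3


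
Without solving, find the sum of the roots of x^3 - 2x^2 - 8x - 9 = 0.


By Vieta's formulas for x^3 + bx^2 + cx + d = 0:
  r1 + r2 + r3 = -b/a = 2
  r1*r2 + r1*r3 + r2*r3 = c/a = -8
  r1*r2*r3 = -d/a = 9


Sum = 2


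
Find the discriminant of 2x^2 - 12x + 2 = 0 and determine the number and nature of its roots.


For ax^2 + bx + c = 0, discriminant D = b^2 - 4ac
Here a = 2, b = -12, c = 2
D = (-12)^2 - 4(2)(2) = 144 - 16 = 128

D = 128 > 0 but not a perfect square
The equation has 2 distinct real irrational roots.

Discriminant = 128, 2 distinct real irrational roots


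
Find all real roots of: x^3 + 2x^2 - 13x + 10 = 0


Let p(x) = x^3 + 2x^2 - 13x + 10. By the rational root theorem (leading coefficient 1), any rational root is an integer divisor of 10: try ±1, ±2, ... in turn.
Test x = 1: value = 0 ✓, so (x - 1) is a factor.
Synthetic division by (x - 1): bring down 1; 1(1) + 2 = 3; 3(1) - 13 = -10; (-10)(1) + 10 = 0 → quotient x^2 + 3x - 10, remainder 0.
Solve the quadratic x^2 + 3x - 10 = 0: discriminant = 3^2 - 4(1)(-10) = 9 + 40 = 49.
sqrt(49) = 7, so x = (-3 ± 7)/2: x = 2 or x = -5.

x = -5, x = 1, x = 2


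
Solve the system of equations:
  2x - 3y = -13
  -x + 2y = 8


Using Cramer's rule:
Determinant D = (2)(2) - (-1)(-3) = 4 - 3 = 1
Dx = (-13)(2) - (8)(-3) = -26 + 24 = -2
Dy = (2)(8) - (-1)(-13) = 16 - 13 = 3
x = Dx/D = -2/1 = -2
y = Dy/D = 3/1 = 3

x = -2, y = 3


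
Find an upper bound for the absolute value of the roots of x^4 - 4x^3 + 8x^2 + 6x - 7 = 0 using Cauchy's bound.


Cauchy's bound: all roots r satisfy |r| <= 1 + max(|a_i/a_n|) for i = 0,...,n-1
where a_n is the leading coefficient.

Coefficients: [1, -4, 8, 6, -7]
Leading coefficient a_n = 1
Ratios |a_i/a_n|: 4, 8, 6, 7
Maximum ratio: 8
Cauchy's bound: |r| <= 1 + 8 = 9

Upper bound = 9


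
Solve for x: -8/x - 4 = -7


Subtract -4 from both sides: -8/x = -3
Multiply both sides by x: -8 = -3 * x
Divide by -3: x = 8/3

x = 8/3


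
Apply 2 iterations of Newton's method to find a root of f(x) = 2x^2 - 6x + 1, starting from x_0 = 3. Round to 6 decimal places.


Newton's method: x_(n+1) = x_n - f(x_n)/f'(x_n)
f(x) = 2x^2 - 6x + 1
f'(x) = 4x - 6

Iteration 1:
  f(3.000000) = 1.000000
  f'(3.000000) = 6.000000
  x_1 = 3.000000 - (1.000000)/(6.000000) = 2.833333

Iteration 2:
  f(2.833333) = 0.055556
  f'(2.833333) = 5.333333
  x_2 = 2.833333 - (0.055556)/(5.333333) = 2.822917

x_2 = 2.822917


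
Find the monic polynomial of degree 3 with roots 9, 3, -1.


A monic polynomial with roots 9, 3, -1 is:
p(x) = (x - 9)(x - 3)(x + 1)
After multiplying by (x - 9): x - 9
After multiplying by (x - 3): x^2 - 12x + 27
After multiplying by (x + 1): x^3 - 11x^2 + 15x + 27

x^3 - 11x^2 + 15x + 27


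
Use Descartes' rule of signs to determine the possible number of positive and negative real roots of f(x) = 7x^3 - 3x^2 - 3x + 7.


Descartes' rule of signs:

For positive roots, count sign changes in f(x) = 7x^3 - 3x^2 - 3x + 7:
Signs of coefficients: +, -, -, +
Number of sign changes: 2
Possible positive real roots: 2, 0

For negative roots, examine f(-x) = -7x^3 - 3x^2 + 3x + 7:
Signs of coefficients: -, -, +, +
Number of sign changes: 1
Possible negative real roots: 1

Positive roots: 2 or 0; Negative roots: 1


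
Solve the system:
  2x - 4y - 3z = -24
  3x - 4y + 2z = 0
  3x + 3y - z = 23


Using Cramer's rule. Expand each determinant along the first row.
D  = 2*[(-4)*(-1) - 2*3] - (-4)*[3*(-1) - 2*3] + (-3)*[3*3 - (-4)*3]
  = 2*(-2) - (-4)*(-9) + (-3)*(21) = -103
Dx = (-24)*[(-4)*(-1) - 2*3] - (-4)*[0*(-1) - 2*23] + (-3)*[0*3 - (-4)*23]
  = (-24)*(-2) - (-4)*(-46) + (-3)*(92) = -412
Dy = 2*[0*(-1) - 2*23] - (-24)*[3*(-1) - 2*3] + (-3)*[3*23 - 0*3]
  = 2*(-46) - (-24)*(-9) + (-3)*(69) = -515
Dz = 2*[(-4)*23 - 0*3] - (-4)*[3*23 - 0*3] + (-24)*[3*3 - (-4)*3]
  = 2*(-92) - (-4)*(69) + (-24)*(21) = -412
x = Dx/D = -412/-103 = 4, y = Dy/D = -515/-103 = 5, z = Dz/D = -412/-103 = 4
Check eq1: (2)(4) + (-4)(5) + (-3)(4) = -24 = -24 ✓
Check eq2: (3)(4) + (-4)(5) + (2)(4) = 0 = 0 ✓
Check eq3: (3)(4) + (3)(5) + (-1)(4) = 23 = 23 ✓

x = 4, y = 5, z = 4


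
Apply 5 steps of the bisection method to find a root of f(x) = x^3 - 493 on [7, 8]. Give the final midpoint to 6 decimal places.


f(x) = x^3 - 493
f(7) = -150 < 0
f(8) = 19 > 0

Step 1: midpoint = (7.000000 + 8.000000)/2 = 7.500000
  f(7.500000) = -71.125000
  f(mid) < 0, so root is in [7.500000, 8.000000]

Step 2: midpoint = (7.500000 + 8.000000)/2 = 7.750000
  f(7.750000) = -27.515625
  f(mid) < 0, so root is in [7.750000, 8.000000]

Step 3: midpoint = (7.750000 + 8.000000)/2 = 7.875000
  f(7.875000) = -4.626953
  f(mid) < 0, so root is in [7.875000, 8.000000]

Step 4: midpoint = (7.875000 + 8.000000)/2 = 7.937500
  f(7.937500) = 7.093506
  f(mid) > 0, so root is in [7.875000, 7.937500]

Step 5: midpoint = (7.875000 + 7.937500)/2 = 7.906250
  f(7.906250) = 1.210114
  f(mid) > 0, so root is in [7.875000, 7.906250]

midpoint = 7.906250


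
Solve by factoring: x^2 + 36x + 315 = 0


We need two numbers that multiply to 315 and add to 36.
Those numbers are 15 and 21 (since 15 * 21 = 315 and 15 + 21 = 36).
So x^2 + 36x + 315 = (x + 15)(x + 21) = 0
Setting each factor to zero: x = -15 or x = -21

x = -21, x = -15


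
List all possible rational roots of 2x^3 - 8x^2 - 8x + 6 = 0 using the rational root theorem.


Rational root theorem: possible roots are ±p/q where:
  p divides the constant term (6): p ∈ {1, 2, 3, 6}
  q divides the leading coefficient (2): q ∈ {1, 2}

All possible rational roots: -6, -3, -2, -3/2, -1, -1/2, 1/2, 1, 3/2, 2, 3, 6

-6, -3, -2, -3/2, -1, -1/2, 1/2, 1, 3/2, 2, 3, 6


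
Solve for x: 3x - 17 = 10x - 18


Starting with: 3x - 17 = 10x - 18
Move all x terms to left: (3 - 10)x = -18 + 17
Simplify: -7x = -1
Divide both sides by -7: x = 1/7

x = 1/7


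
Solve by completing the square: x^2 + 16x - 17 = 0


Start: x^2 + 16x - 17 = 0
Move constant: x^2 + 16x = 17
Half of 16 is 8, squared is 64
Add 64 to both sides: x^2 + 16x + 64 = 81
(x + 8)^2 = 81
x + 8 = ±9
x = -8 + 9 = 1 or x = -8 - 9 = -17

x = -17, x = 1


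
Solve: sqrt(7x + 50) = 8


Square both sides: 7x + 50 = 8^2 = 64
7x = 64 - 50 = 14
x = 2
Check: sqrt(7*2 + 50) = sqrt(64) = 8 ✓

x = 2


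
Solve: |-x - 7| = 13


An absolute value equation |expr| = 13 gives two cases:
Case 1: -x - 7 = 13
  -x = 20, so x = -20
Case 2: -x - 7 = -13
  -x = -6, so x = 6

x = -20, x = 6


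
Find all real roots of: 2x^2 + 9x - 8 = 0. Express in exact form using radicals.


Using the quadratic formula: x = (-b ± sqrt(b^2 - 4ac)) / (2a)
Here a = 2, b = 9, c = -8
Discriminant = b^2 - 4ac = 9^2 - 4(2)(-8) = 81 + 64 = 145
Since discriminant = 145 > 0, there are two real roots.
x = (-9 ± sqrt(145)) / 4
Numerically: x ≈ 0.7604 or x ≈ -5.2604

x = (-9 + sqrt(145)) / 4 or x = (-9 - sqrt(145)) / 4


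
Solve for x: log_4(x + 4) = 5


Convert to exponential form: x + 4 = 4^5 = 1024
x = 1024 - 4 = 1020
Check: log_4(1020 + 4) = log_4(1024) = log_4(1024) = 5 ✓

x = 1020


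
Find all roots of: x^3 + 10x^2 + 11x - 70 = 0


Let p(x) = x^3 + 10x^2 + 11x - 70. By the rational root theorem (leading coefficient 1), any rational root is an integer divisor of 70: try ±1, ±2, ... in turn.
Test x = 1: value = -48 ≠ 0.
Test x = -1: value = -72 ≠ 0.
Test x = 2: value = 0 ✓, so (x - 2) is a factor.
Synthetic division by (x - 2): bring down 1; 1(2) + 10 = 12; 12(2) + 11 = 35; 35(2) - 70 = 0 → quotient x^2 + 12x + 35, remainder 0.
Solve the quadratic x^2 + 12x + 35 = 0: discriminant = 12^2 - 4(1)(35) = 144 - 140 = 4.
sqrt(4) = 2, so x = (-12 ± 2)/2: x = -5 or x = -7.
Collecting all roots found:

x = -7, x = -5, x = 2


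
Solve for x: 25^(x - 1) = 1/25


Express both sides with the same base.
1/25 = 25^(-1)
Since the bases match, equate exponents: x - 1 = -1
So x = -1 - (-1) = 0

x = 0


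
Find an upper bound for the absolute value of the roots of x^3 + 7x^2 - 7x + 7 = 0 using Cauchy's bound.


Cauchy's bound: all roots r satisfy |r| <= 1 + max(|a_i/a_n|) for i = 0,...,n-1
where a_n is the leading coefficient.

Coefficients: [1, 7, -7, 7]
Leading coefficient a_n = 1
Ratios |a_i/a_n|: 7, 7, 7
Maximum ratio: 7
Cauchy's bound: |r| <= 1 + 7 = 8

Upper bound = 8


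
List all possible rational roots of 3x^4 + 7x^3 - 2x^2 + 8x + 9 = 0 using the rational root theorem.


Rational root theorem: possible roots are ±p/q where:
  p divides the constant term (9): p ∈ {1, 3, 9}
  q divides the leading coefficient (3): q ∈ {1, 3}

All possible rational roots: -9, -3, -1, -1/3, 1/3, 1, 3, 9

-9, -3, -1, -1/3, 1/3, 1, 3, 9


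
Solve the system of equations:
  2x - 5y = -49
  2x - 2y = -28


Using Cramer's rule:
Determinant D = (2)(-2) - (2)(-5) = -4 + 10 = 6
Dx = (-49)(-2) - (-28)(-5) = 98 - 140 = -42
Dy = (2)(-28) - (2)(-49) = -56 + 98 = 42
x = Dx/D = -42/6 = -7
y = Dy/D = 42/6 = 7

x = -7, y = 7


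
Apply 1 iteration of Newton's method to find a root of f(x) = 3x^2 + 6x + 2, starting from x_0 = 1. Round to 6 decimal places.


Newton's method: x_(n+1) = x_n - f(x_n)/f'(x_n)
f(x) = 3x^2 + 6x + 2
f'(x) = 6x + 6

Iteration 1:
  f(1.000000) = 11.000000
  f'(1.000000) = 12.000000
  x_1 = 1.000000 - (11.000000)/(12.000000) = 0.083333

x_1 = 0.083333


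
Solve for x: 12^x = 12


Express both sides with the same base.
12 = 12^1
Since the bases match: x = 1

x = 1


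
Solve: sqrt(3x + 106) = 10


Square both sides: 3x + 106 = 10^2 = 100
3x = 100 - 106 = -6
x = -2
Check: sqrt(3*(-2) + 106) = sqrt(100) = 10 ✓

x = -2


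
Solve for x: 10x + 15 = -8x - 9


Starting with: 10x + 15 = -8x - 9
Move all x terms to left: (10 + 8)x = -9 - 15
Simplify: 18x = -24
Divide both sides by 18: x = -4/3

x = -4/3


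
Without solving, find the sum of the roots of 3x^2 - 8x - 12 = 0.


By Vieta's formulas for ax^2 + bx + c = 0:
  Sum of roots = -b/a
  Product of roots = c/a

Here a = 3, b = -8, c = -12
Sum = -(-8)/3 = 8/3
Product = -12/3 = -4

Sum = 8/3


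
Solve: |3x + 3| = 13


An absolute value equation |expr| = 13 gives two cases:
Case 1: 3x + 3 = 13
  3x = 10, so x = 10/3
Case 2: 3x + 3 = -13
  3x = -16, so x = -16/3

x = -16/3, x = 10/3


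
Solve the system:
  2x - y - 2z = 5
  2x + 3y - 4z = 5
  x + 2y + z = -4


Using Cramer's rule. Expand each determinant along the first row.
D  = 2*[3*1 - (-4)*2] - (-1)*[2*1 - (-4)*1] + (-2)*[2*2 - 3*1]
  = 2*(11) - (-1)*(6) + (-2)*(1) = 26
Dx = 5*[3*1 - (-4)*2] - (-1)*[5*1 - (-4)*(-4)] + (-2)*[5*2 - 3*(-4)]
  = 5*(11) - (-1)*(-11) + (-2)*(22) = 0
Dy = 2*[5*1 - (-4)*(-4)] - 5*[2*1 - (-4)*1] + (-2)*[2*(-4) - 5*1]
  = 2*(-11) - 5*(6) + (-2)*(-13) = -26
Dz = 2*[3*(-4) - 5*2] - (-1)*[2*(-4) - 5*1] + 5*[2*2 - 3*1]
  = 2*(-22) - (-1)*(-13) + 5*(1) = -52
x = Dx/D = 0/26 = 0, y = Dy/D = -26/26 = -1, z = Dz/D = -52/26 = -2
Check eq1: (2)(0) + (-1)(-1) + (-2)(-2) = 5 = 5 ✓
Check eq2: (2)(0) + (3)(-1) + (-4)(-2) = 5 = 5 ✓
Check eq3: (1)(0) + (2)(-1) + (1)(-2) = -4 = -4 ✓

x = 0, y = -1, z = -2


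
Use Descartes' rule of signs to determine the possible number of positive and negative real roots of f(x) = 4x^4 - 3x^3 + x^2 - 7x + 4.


Descartes' rule of signs:

For positive roots, count sign changes in f(x) = 4x^4 - 3x^3 + x^2 - 7x + 4:
Signs of coefficients: +, -, +, -, +
Number of sign changes: 4
Possible positive real roots: 4, 2, 0

For negative roots, examine f(-x) = 4x^4 + 3x^3 + x^2 + 7x + 4:
Signs of coefficients: +, +, +, +, +
Number of sign changes: 0
Possible negative real roots: 0

Positive roots: 4 or 2 or 0; Negative roots: 0


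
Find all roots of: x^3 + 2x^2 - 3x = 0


The constant term is 0, so x = 0 is a root. Factor out x:
  x^2 + 2x - 3 = 0
Solve the quadratic x^2 + 2x - 3 = 0: discriminant = 2^2 - 4(1)(-3) = 4 + 12 = 16.
sqrt(16) = 4, so x = (-2 ± 4)/2: x = 1 or x = -3.
Collecting all roots found:

x = -3, x = 0, x = 1


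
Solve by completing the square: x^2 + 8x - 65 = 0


Start: x^2 + 8x - 65 = 0
Move constant: x^2 + 8x = 65
Half of 8 is 4, squared is 16
Add 16 to both sides: x^2 + 8x + 16 = 81
(x + 4)^2 = 81
x + 4 = ±9
x = -4 + 9 = 5 or x = -4 - 9 = -13

x = -13, x = 5


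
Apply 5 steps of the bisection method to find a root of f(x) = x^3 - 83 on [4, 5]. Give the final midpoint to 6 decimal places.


f(x) = x^3 - 83
f(4) = -19 < 0
f(5) = 42 > 0

Step 1: midpoint = (4.000000 + 5.000000)/2 = 4.500000
  f(4.500000) = 8.125000
  f(mid) > 0, so root is in [4.000000, 4.500000]

Step 2: midpoint = (4.000000 + 4.500000)/2 = 4.250000
  f(4.250000) = -6.234375
  f(mid) < 0, so root is in [4.250000, 4.500000]

Step 3: midpoint = (4.250000 + 4.500000)/2 = 4.375000
  f(4.375000) = 0.740234
  f(mid) > 0, so root is in [4.250000, 4.375000]

Step 4: midpoint = (4.250000 + 4.375000)/2 = 4.312500
  f(4.312500) = -2.797607
  f(mid) < 0, so root is in [4.312500, 4.375000]

Step 5: midpoint = (4.312500 + 4.375000)/2 = 4.343750
  f(4.343750) = -1.041412
  f(mid) < 0, so root is in [4.343750, 4.375000]

midpoint = 4.343750


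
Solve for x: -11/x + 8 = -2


Subtract 8 from both sides: -11/x = -10
Multiply both sides by x: -11 = -10 * x
Divide by -10: x = 11/10

x = 11/10


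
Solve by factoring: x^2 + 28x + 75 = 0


We need two numbers that multiply to 75 and add to 28.
Those numbers are 25 and 3 (since 25 * 3 = 75 and 25 + 3 = 28).
So x^2 + 28x + 75 = (x + 25)(x + 3) = 0
Setting each factor to zero: x = -25 or x = -3

x = -25, x = -3


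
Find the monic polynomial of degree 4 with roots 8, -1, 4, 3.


A monic polynomial with roots 8, -1, 4, 3 is:
p(x) = (x - 8)(x + 1)(x - 4)(x - 3)
After multiplying by (x - 8): x - 8
After multiplying by (x + 1): x^2 - 7x - 8
After multiplying by (x - 4): x^3 - 11x^2 + 20x + 32
After multiplying by (x - 3): x^4 - 14x^3 + 53x^2 - 28x - 96

x^4 - 14x^3 + 53x^2 - 28x - 96


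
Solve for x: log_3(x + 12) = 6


Convert to exponential form: x + 12 = 3^6 = 729
x = 729 - 12 = 717
Check: log_3(717 + 12) = log_3(729) = log_3(729) = 6 ✓

x = 717


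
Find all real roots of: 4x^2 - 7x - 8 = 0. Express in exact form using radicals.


Using the quadratic formula: x = (-b ± sqrt(b^2 - 4ac)) / (2a)
Here a = 4, b = -7, c = -8
Discriminant = b^2 - 4ac = (-7)^2 - 4(4)(-8) = 49 + 128 = 177
Since discriminant = 177 > 0, there are two real roots.
x = (7 ± sqrt(177)) / 8
Numerically: x ≈ 2.5380 or x ≈ -0.7880

x = (7 + sqrt(177)) / 8 or x = (7 - sqrt(177)) / 8


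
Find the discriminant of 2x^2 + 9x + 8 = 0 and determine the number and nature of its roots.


For ax^2 + bx + c = 0, discriminant D = b^2 - 4ac
Here a = 2, b = 9, c = 8
D = (9)^2 - 4(2)(8) = 81 - 64 = 17

D = 17 > 0 but not a perfect square
The equation has 2 distinct real irrational roots.

Discriminant = 17, 2 distinct real irrational roots


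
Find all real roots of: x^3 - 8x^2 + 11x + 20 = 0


Let p(x) = x^3 - 8x^2 + 11x + 20. By the rational root theorem (leading coefficient 1), any rational root is an integer divisor of 20: try ±1, ±2, ... in turn.
Test x = 1: value = 24 ≠ 0.
Test x = -1: value = 0 ✓, so (x + 1) is a factor.
Synthetic division by (x + 1): bring down 1; 1(-1) - 8 = -9; (-9)(-1) + 11 = 20; 20(-1) + 20 = 0 → quotient x^2 - 9x + 20, remainder 0.
Solve the quadratic x^2 - 9x + 20 = 0: discriminant = (-9)^2 - 4(1)(20) = 81 - 80 = 1.
sqrt(1) = 1, so x = (9 ± 1)/2: x = 5 or x = 4.

x = -1, x = 4, x = 5


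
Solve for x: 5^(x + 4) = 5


Express both sides with the same base.
5 = 5^1
Since the bases match, equate exponents: x + 4 = 1
So x = 1 - (4) = -3

x = -3


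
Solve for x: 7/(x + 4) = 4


Multiply both sides by (x + 4): 7 = 4(x + 4)
Distribute: 7 = 4x + 16
4x = 7 - 16 = -9
x = -9/4

x = -9/4


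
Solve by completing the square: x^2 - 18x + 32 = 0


Start: x^2 - 18x + 32 = 0
Move constant: x^2 - 18x = -32
Half of -18 is -9, squared is 81
Add 81 to both sides: x^2 - 18x + 81 = 49
(x - 9)^2 = 49
x - 9 = ±7
x = 9 + 7 = 16 or x = 9 - 7 = 2

x = 2, x = 16


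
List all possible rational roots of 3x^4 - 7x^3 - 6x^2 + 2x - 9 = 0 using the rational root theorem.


Rational root theorem: possible roots are ±p/q where:
  p divides the constant term (-9): p ∈ {1, 3, 9}
  q divides the leading coefficient (3): q ∈ {1, 3}

All possible rational roots: -9, -3, -1, -1/3, 1/3, 1, 3, 9

-9, -3, -1, -1/3, 1/3, 1, 3, 9


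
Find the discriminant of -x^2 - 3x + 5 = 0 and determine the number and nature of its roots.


For ax^2 + bx + c = 0, discriminant D = b^2 - 4ac
Here a = -1, b = -3, c = 5
D = (-3)^2 - 4(-1)(5) = 9 + 20 = 29

D = 29 > 0 but not a perfect square
The equation has 2 distinct real irrational roots.

Discriminant = 29, 2 distinct real irrational roots


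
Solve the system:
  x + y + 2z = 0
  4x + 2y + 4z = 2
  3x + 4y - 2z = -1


Using Cramer's rule. Expand each determinant along the first row.
D  = 1*[2*(-2) - 4*4] - 1*[4*(-2) - 4*3] + 2*[4*4 - 2*3]
  = 1*(-20) - 1*(-20) + 2*(10) = 20
Dx = 0*[2*(-2) - 4*4] - 1*[2*(-2) - 4*(-1)] + 2*[2*4 - 2*(-1)]
  = 0*(-20) - 1*(0) + 2*(10) = 20
Dy = 1*[2*(-2) - 4*(-1)] - 0*[4*(-2) - 4*3] + 2*[4*(-1) - 2*3]
  = 1*(0) - 0*(-20) + 2*(-10) = -20
Dz = 1*[2*(-1) - 2*4] - 1*[4*(-1) - 2*3] + 0*[4*4 - 2*3]
  = 1*(-10) - 1*(-10) + 0*(10) = 0
x = Dx/D = 20/20 = 1, y = Dy/D = -20/20 = -1, z = Dz/D = 0/20 = 0
Check eq1: (1)(1) + (1)(-1) + (2)(0) = 0 = 0 ✓
Check eq2: (4)(1) + (2)(-1) + (4)(0) = 2 = 2 ✓
Check eq3: (3)(1) + (4)(-1) + (-2)(0) = -1 = -1 ✓

x = 1, y = -1, z = 0


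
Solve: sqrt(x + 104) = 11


Square both sides: x + 104 = 11^2 = 121
x = 121 - 104 = 17
x = 17
Check: sqrt(1*17 + 104) = sqrt(121) = 11 ✓

x = 17


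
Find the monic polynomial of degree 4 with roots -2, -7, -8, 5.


A monic polynomial with roots -2, -7, -8, 5 is:
p(x) = (x + 2)(x + 7)(x + 8)(x - 5)
After multiplying by (x + 2): x + 2
After multiplying by (x + 7): x^2 + 9x + 14
After multiplying by (x + 8): x^3 + 17x^2 + 86x + 112
After multiplying by (x - 5): x^4 + 12x^3 + x^2 - 318x - 560

x^4 + 12x^3 + x^2 - 318x - 560


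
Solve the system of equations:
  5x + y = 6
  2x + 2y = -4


Using Cramer's rule:
Determinant D = (5)(2) - (2)(1) = 10 - 2 = 8
Dx = (6)(2) - (-4)(1) = 12 + 4 = 16
Dy = (5)(-4) - (2)(6) = -20 - 12 = -32
x = Dx/D = 16/8 = 2
y = Dy/D = -32/8 = -4

x = 2, y = -4


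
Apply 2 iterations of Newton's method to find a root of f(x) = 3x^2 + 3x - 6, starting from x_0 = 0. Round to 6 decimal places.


Newton's method: x_(n+1) = x_n - f(x_n)/f'(x_n)
f(x) = 3x^2 + 3x - 6
f'(x) = 6x + 3

Iteration 1:
  f(0.000000) = -6.000000
  f'(0.000000) = 3.000000
  x_1 = 0.000000 - (-6.000000)/(3.000000) = 2.000000

Iteration 2:
  f(2.000000) = 12.000000
  f'(2.000000) = 15.000000
  x_2 = 2.000000 - (12.000000)/(15.000000) = 1.200000

x_2 = 1.200000


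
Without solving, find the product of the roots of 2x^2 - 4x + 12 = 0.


By Vieta's formulas for ax^2 + bx + c = 0:
  Sum of roots = -b/a
  Product of roots = c/a

Here a = 2, b = -4, c = 12
Sum = -(-4)/2 = 2
Product = 12/2 = 6

Product = 6


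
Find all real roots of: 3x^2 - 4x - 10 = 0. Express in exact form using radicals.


Using the quadratic formula: x = (-b ± sqrt(b^2 - 4ac)) / (2a)
Here a = 3, b = -4, c = -10
Discriminant = b^2 - 4ac = (-4)^2 - 4(3)(-10) = 16 + 120 = 136
Since discriminant = 136 > 0, there are two real roots.
x = (4 ± 2*sqrt(34)) / 6
Simplifying: x = (2 ± sqrt(34)) / 3
Numerically: x ≈ 2.6103 or x ≈ -1.2770

x = (2 + sqrt(34)) / 3 or x = (2 - sqrt(34)) / 3


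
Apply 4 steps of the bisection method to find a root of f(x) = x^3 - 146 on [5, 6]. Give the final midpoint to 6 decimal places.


f(x) = x^3 - 146
f(5) = -21 < 0
f(6) = 70 > 0

Step 1: midpoint = (5.000000 + 6.000000)/2 = 5.500000
  f(5.500000) = 20.375000
  f(mid) > 0, so root is in [5.000000, 5.500000]

Step 2: midpoint = (5.000000 + 5.500000)/2 = 5.250000
  f(5.250000) = -1.296875
  f(mid) < 0, so root is in [5.250000, 5.500000]

Step 3: midpoint = (5.250000 + 5.500000)/2 = 5.375000
  f(5.375000) = 9.287109
  f(mid) > 0, so root is in [5.250000, 5.375000]

Step 4: midpoint = (5.250000 + 5.375000)/2 = 5.312500
  f(5.312500) = 3.932861
  f(mid) > 0, so root is in [5.250000, 5.312500]

midpoint = 5.312500


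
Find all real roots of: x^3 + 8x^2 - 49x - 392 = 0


Let p(x) = x^3 + 8x^2 - 49x - 392. By the rational root theorem (leading coefficient 1), any rational root is an integer divisor of 392: try ±1, ±2, ... in turn.
Test x = 1: value = -432 ≠ 0.
Test x = -1: value = -336 ≠ 0.
Test x = 2: value = -450 ≠ 0.
Test x = -2: value = -270 ≠ 0.
Test x = 4: value = -396 ≠ 0.
Test x = -4: value = -132 ≠ 0.
Test x = 7: value = 0 ✓, so (x - 7) is a factor.
Synthetic division by (x - 7): bring down 1; 1(7) + 8 = 15; 15(7) - 49 = 56; 56(7) - 392 = 0 → quotient x^2 + 15x + 56, remainder 0.
Solve the quadratic x^2 + 15x + 56 = 0: discriminant = 15^2 - 4(1)(56) = 225 - 224 = 1.
sqrt(1) = 1, so x = (-15 ± 1)/2: x = -7 or x = -8.

x = -8, x = -7, x = 7


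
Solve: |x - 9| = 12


An absolute value equation |expr| = 12 gives two cases:
Case 1: x - 9 = 12
  x = 21, so x = 21
Case 2: x - 9 = -12
  x = -3, so x = -3

x = -3, x = 21


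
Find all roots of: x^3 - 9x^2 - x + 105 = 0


Let p(x) = x^3 - 9x^2 - x + 105. By the rational root theorem (leading coefficient 1), any rational root is an integer divisor of 105: try ±1, ±2, ... in turn.
Test x = 1: value = 96 ≠ 0.
Test x = -1: value = 96 ≠ 0.
Test x = 3: value = 48 ≠ 0.
Test x = -3: value = 0 ✓, so (x + 3) is a factor.
Synthetic division by (x + 3): bring down 1; 1(-3) - 9 = -12; (-12)(-3) - 1 = 35; 35(-3) + 105 = 0 → quotient x^2 - 12x + 35, remainder 0.
Solve the quadratic x^2 - 12x + 35 = 0: discriminant = (-12)^2 - 4(1)(35) = 144 - 140 = 4.
sqrt(4) = 2, so x = (12 ± 2)/2: x = 7 or x = 5.
Collecting all roots found:

x = -3, x = 5, x = 7


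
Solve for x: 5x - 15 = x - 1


Starting with: 5x - 15 = x - 1
Move all x terms to left: (5 - 1)x = -1 + 15
Simplify: 4x = 14
Divide both sides by 4: x = 7/2

x = 7/2


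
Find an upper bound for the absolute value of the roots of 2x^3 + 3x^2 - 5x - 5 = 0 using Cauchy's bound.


Cauchy's bound: all roots r satisfy |r| <= 1 + max(|a_i/a_n|) for i = 0,...,n-1
where a_n is the leading coefficient.

Coefficients: [2, 3, -5, -5]
Leading coefficient a_n = 2
Ratios |a_i/a_n|: 3/2, 5/2, 5/2
Maximum ratio: 5/2
Cauchy's bound: |r| <= 1 + 5/2 = 7/2

Upper bound = 7/2


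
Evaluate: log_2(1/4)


We need the exponent such that 2^? = 1/4
2^(-2) = 1/2^2 = 1/4
Therefore log_2(1/4) = -2

-2


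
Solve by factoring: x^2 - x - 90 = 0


We need two numbers that multiply to -90 and add to -1.
Those numbers are 9 and -10 (since 9 * (-10) = -90 and 9 + (-10) = -1).
So x^2 - x - 90 = (x + 9)(x - 10) = 0
Setting each factor to zero: x = -9 or x = 10

x = -9, x = 10


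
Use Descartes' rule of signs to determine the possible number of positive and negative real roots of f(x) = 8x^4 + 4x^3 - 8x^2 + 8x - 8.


Descartes' rule of signs:

For positive roots, count sign changes in f(x) = 8x^4 + 4x^3 - 8x^2 + 8x - 8:
Signs of coefficients: +, +, -, +, -
Number of sign changes: 3
Possible positive real roots: 3, 1

For negative roots, examine f(-x) = 8x^4 - 4x^3 - 8x^2 - 8x - 8:
Signs of coefficients: +, -, -, -, -
Number of sign changes: 1
Possible negative real roots: 1

Positive roots: 3 or 1; Negative roots: 1


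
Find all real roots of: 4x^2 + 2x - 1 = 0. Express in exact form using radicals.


Using the quadratic formula: x = (-b ± sqrt(b^2 - 4ac)) / (2a)
Here a = 4, b = 2, c = -1
Discriminant = b^2 - 4ac = 2^2 - 4(4)(-1) = 4 + 16 = 20
Since discriminant = 20 > 0, there are two real roots.
x = (-2 ± 2*sqrt(5)) / 8
Simplifying: x = (-1 ± sqrt(5)) / 4
Numerically: x ≈ 0.3090 or x ≈ -0.8090

x = (-1 + sqrt(5)) / 4 or x = (-1 - sqrt(5)) / 4


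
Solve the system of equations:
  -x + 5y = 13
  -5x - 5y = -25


Using Cramer's rule:
Determinant D = (-1)(-5) - (-5)(5) = 5 + 25 = 30
Dx = (13)(-5) - (-25)(5) = -65 + 125 = 60
Dy = (-1)(-25) - (-5)(13) = 25 + 65 = 90
x = Dx/D = 60/30 = 2
y = Dy/D = 90/30 = 3

x = 2, y = 3


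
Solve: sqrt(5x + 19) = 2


Square both sides: 5x + 19 = 2^2 = 4
5x = 4 - 19 = -15
x = -3
Check: sqrt(5*(-3) + 19) = sqrt(4) = 2 ✓

x = -3


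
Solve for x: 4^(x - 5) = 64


Express both sides with the same base.
64 = 4^3
Since the bases match, equate exponents: x - 5 = 3
So x = 3 - (-5) = 8

x = 8


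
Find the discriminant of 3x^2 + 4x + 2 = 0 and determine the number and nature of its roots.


For ax^2 + bx + c = 0, discriminant D = b^2 - 4ac
Here a = 3, b = 4, c = 2
D = (4)^2 - 4(3)(2) = 16 - 24 = -8

D = -8 < 0
The equation has no real roots (2 complex conjugate roots).

Discriminant = -8, no real roots (2 complex conjugate roots)


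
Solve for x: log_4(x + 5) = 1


Convert to exponential form: x + 5 = 4^1 = 4
x = 4 - 5 = -1
Check: log_4(-1 + 5) = log_4(4) = log_4(4) = 1 ✓

x = -1


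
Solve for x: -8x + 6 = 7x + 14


Starting with: -8x + 6 = 7x + 14
Move all x terms to left: (-8 - 7)x = 14 - 6
Simplify: -15x = 8
Divide both sides by -15: x = -8/15

x = -8/15


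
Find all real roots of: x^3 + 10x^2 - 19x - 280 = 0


Let p(x) = x^3 + 10x^2 - 19x - 280. By the rational root theorem (leading coefficient 1), any rational root is an integer divisor of 280: try ±1, ±2, ... in turn.
Test x = 1: value = -288 ≠ 0.
Test x = -1: value = -252 ≠ 0.
Test x = 2: value = -270 ≠ 0.
Test x = -2: value = -210 ≠ 0.
Test x = 4: value = -132 ≠ 0.
Test x = -4: value = -108 ≠ 0.
Test x = 5: value = 0 ✓, so (x - 5) is a factor.
Synthetic division by (x - 5): bring down 1; 1(5) + 10 = 15; 15(5) - 19 = 56; 56(5) - 280 = 0 → quotient x^2 + 15x + 56, remainder 0.
Solve the quadratic x^2 + 15x + 56 = 0: discriminant = 15^2 - 4(1)(56) = 225 - 224 = 1.
sqrt(1) = 1, so x = (-15 ± 1)/2: x = -7 or x = -8.

x = -8, x = -7, x = 5


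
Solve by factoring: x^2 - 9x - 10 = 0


We need two numbers that multiply to -10 and add to -9.
Those numbers are -10 and 1 (since (-10) * 1 = -10 and (-10) + 1 = -9).
So x^2 - 9x - 10 = (x - 10)(x + 1) = 0
Setting each factor to zero: x = 10 or x = -1

x = -1, x = 10


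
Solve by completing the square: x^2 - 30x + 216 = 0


Start: x^2 - 30x + 216 = 0
Move constant: x^2 - 30x = -216
Half of -30 is -15, squared is 225
Add 225 to both sides: x^2 - 30x + 225 = 9
(x - 15)^2 = 9
x - 15 = ±3
x = 15 + 3 = 18 or x = 15 - 3 = 12

x = 12, x = 18


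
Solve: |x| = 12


An absolute value equation |expr| = 12 gives two cases:
Case 1: x = 12
  x = 12, so x = 12
Case 2: x = -12
  x = -12, so x = -12

x = -12, x = 12


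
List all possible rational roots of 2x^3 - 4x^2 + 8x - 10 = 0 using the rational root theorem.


Rational root theorem: possible roots are ±p/q where:
  p divides the constant term (-10): p ∈ {1, 2, 5, 10}
  q divides the leading coefficient (2): q ∈ {1, 2}

All possible rational roots: -10, -5, -5/2, -2, -1, -1/2, 1/2, 1, 2, 5/2, 5, 10

-10, -5, -5/2, -2, -1, -1/2, 1/2, 1, 2, 5/2, 5, 10


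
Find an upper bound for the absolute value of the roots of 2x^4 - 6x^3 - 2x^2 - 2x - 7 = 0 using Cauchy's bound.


Cauchy's bound: all roots r satisfy |r| <= 1 + max(|a_i/a_n|) for i = 0,...,n-1
where a_n is the leading coefficient.

Coefficients: [2, -6, -2, -2, -7]
Leading coefficient a_n = 2
Ratios |a_i/a_n|: 3, 1, 1, 7/2
Maximum ratio: 7/2
Cauchy's bound: |r| <= 1 + 7/2 = 9/2

Upper bound = 9/2


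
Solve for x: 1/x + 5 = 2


Subtract 5 from both sides: 1/x = -3
Multiply both sides by x: 1 = -3 * x
Divide by -3: x = -1/3

x = -1/3


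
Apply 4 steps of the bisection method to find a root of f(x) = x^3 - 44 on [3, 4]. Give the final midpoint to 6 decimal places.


f(x) = x^3 - 44
f(3) = -17 < 0
f(4) = 20 > 0

Step 1: midpoint = (3.000000 + 4.000000)/2 = 3.500000
  f(3.500000) = -1.125000
  f(mid) < 0, so root is in [3.500000, 4.000000]

Step 2: midpoint = (3.500000 + 4.000000)/2 = 3.750000
  f(3.750000) = 8.734375
  f(mid) > 0, so root is in [3.500000, 3.750000]

Step 3: midpoint = (3.500000 + 3.750000)/2 = 3.625000
  f(3.625000) = 3.634766
  f(mid) > 0, so root is in [3.500000, 3.625000]

Step 4: midpoint = (3.500000 + 3.625000)/2 = 3.562500
  f(3.562500) = 1.213135
  f(mid) > 0, so root is in [3.500000, 3.562500]

midpoint = 3.562500


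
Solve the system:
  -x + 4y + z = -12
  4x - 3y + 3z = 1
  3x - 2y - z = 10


Using Cramer's rule. Expand each determinant along the first row.
D  = (-1)*[(-3)*(-1) - 3*(-2)] - 4*[4*(-1) - 3*3] + 1*[4*(-2) - (-3)*3]
  = (-1)*(9) - 4*(-13) + 1*(1) = 44
Dx = (-12)*[(-3)*(-1) - 3*(-2)] - 4*[1*(-1) - 3*10] + 1*[1*(-2) - (-3)*10]
  = (-12)*(9) - 4*(-31) + 1*(28) = 44
Dy = (-1)*[1*(-1) - 3*10] - (-12)*[4*(-1) - 3*3] + 1*[4*10 - 1*3]
  = (-1)*(-31) - (-12)*(-13) + 1*(37) = -88
Dz = (-1)*[(-3)*10 - 1*(-2)] - 4*[4*10 - 1*3] + (-12)*[4*(-2) - (-3)*3]
  = (-1)*(-28) - 4*(37) + (-12)*(1) = -132
x = Dx/D = 44/44 = 1, y = Dy/D = -88/44 = -2, z = Dz/D = -132/44 = -3
Check eq1: (-1)(1) + (4)(-2) + (1)(-3) = -12 = -12 ✓
Check eq2: (4)(1) + (-3)(-2) + (3)(-3) = 1 = 1 ✓
Check eq3: (3)(1) + (-2)(-2) + (-1)(-3) = 10 = 10 ✓

x = 1, y = -2, z = -3


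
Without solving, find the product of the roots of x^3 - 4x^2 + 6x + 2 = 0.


By Vieta's formulas for x^3 + bx^2 + cx + d = 0:
  r1 + r2 + r3 = -b/a = 4
  r1*r2 + r1*r3 + r2*r3 = c/a = 6
  r1*r2*r3 = -d/a = -2


Product = -2


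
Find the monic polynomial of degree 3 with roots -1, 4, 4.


A monic polynomial with roots -1, 4, 4 is:
p(x) = (x + 1)(x - 4)(x - 4)
After multiplying by (x + 1): x + 1
After multiplying by (x - 4): x^2 - 3x - 4
After multiplying by (x - 4): x^3 - 7x^2 + 8x + 16

x^3 - 7x^2 + 8x + 16


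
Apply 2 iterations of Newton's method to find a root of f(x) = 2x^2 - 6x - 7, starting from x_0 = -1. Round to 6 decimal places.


Newton's method: x_(n+1) = x_n - f(x_n)/f'(x_n)
f(x) = 2x^2 - 6x - 7
f'(x) = 4x - 6

Iteration 1:
  f(-1.000000) = 1.000000
  f'(-1.000000) = -10.000000
  x_1 = -1.000000 - (1.000000)/(-10.000000) = -0.900000

Iteration 2:
  f(-0.900000) = 0.020000
  f'(-0.900000) = -9.600000
  x_2 = -0.900000 - (0.020000)/(-9.600000) = -0.897917

x_2 = -0.897917


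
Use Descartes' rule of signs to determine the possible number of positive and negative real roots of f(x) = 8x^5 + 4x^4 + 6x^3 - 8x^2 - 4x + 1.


Descartes' rule of signs:

For positive roots, count sign changes in f(x) = 8x^5 + 4x^4 + 6x^3 - 8x^2 - 4x + 1:
Signs of coefficients: +, +, +, -, -, +
Number of sign changes: 2
Possible positive real roots: 2, 0

For negative roots, examine f(-x) = -8x^5 + 4x^4 - 6x^3 - 8x^2 + 4x + 1:
Signs of coefficients: -, +, -, -, +, +
Number of sign changes: 3
Possible negative real roots: 3, 1

Positive roots: 2 or 0; Negative roots: 3 or 1


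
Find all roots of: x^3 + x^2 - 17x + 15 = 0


Let p(x) = x^3 + x^2 - 17x + 15. By the rational root theorem (leading coefficient 1), any rational root is an integer divisor of 15: try ±1, ±2, ... in turn.
Test x = 1: value = 0 ✓, so (x - 1) is a factor.
Synthetic division by (x - 1): bring down 1; 1(1) + 1 = 2; 2(1) - 17 = -15; (-15)(1) + 15 = 0 → quotient x^2 + 2x - 15, remainder 0.
Solve the quadratic x^2 + 2x - 15 = 0: discriminant = 2^2 - 4(1)(-15) = 4 + 60 = 64.
sqrt(64) = 8, so x = (-2 ± 8)/2: x = 3 or x = -5.
Collecting all roots found:

x = -5, x = 1, x = 3


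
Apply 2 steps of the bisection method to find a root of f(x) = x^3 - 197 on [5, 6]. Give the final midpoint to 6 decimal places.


f(x) = x^3 - 197
f(5) = -72 < 0
f(6) = 19 > 0

Step 1: midpoint = (5.000000 + 6.000000)/2 = 5.500000
  f(5.500000) = -30.625000
  f(mid) < 0, so root is in [5.500000, 6.000000]

Step 2: midpoint = (5.500000 + 6.000000)/2 = 5.750000
  f(5.750000) = -6.890625
  f(mid) < 0, so root is in [5.750000, 6.000000]

midpoint = 5.750000


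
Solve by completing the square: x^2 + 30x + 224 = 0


Start: x^2 + 30x + 224 = 0
Move constant: x^2 + 30x = -224
Half of 30 is 15, squared is 225
Add 225 to both sides: x^2 + 30x + 225 = 1
(x + 15)^2 = 1
x + 15 = ±1
x = -15 + 1 = -14 or x = -15 - 1 = -16

x = -16, x = -14


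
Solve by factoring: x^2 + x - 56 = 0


We need two numbers that multiply to -56 and add to 1.
Those numbers are 8 and -7 (since 8 * (-7) = -56 and 8 + (-7) = 1).
So x^2 + x - 56 = (x + 8)(x - 7) = 0
Setting each factor to zero: x = -8 or x = 7

x = -8, x = 7


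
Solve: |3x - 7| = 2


An absolute value equation |expr| = 2 gives two cases:
Case 1: 3x - 7 = 2
  3x = 9, so x = 3
Case 2: 3x - 7 = -2
  3x = 5, so x = 5/3

x = 5/3, x = 3


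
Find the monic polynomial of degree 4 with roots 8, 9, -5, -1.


A monic polynomial with roots 8, 9, -5, -1 is:
p(x) = (x - 8)(x - 9)(x + 5)(x + 1)
After multiplying by (x - 8): x - 8
After multiplying by (x - 9): x^2 - 17x + 72
After multiplying by (x + 5): x^3 - 12x^2 - 13x + 360
After multiplying by (x + 1): x^4 - 11x^3 - 25x^2 + 347x + 360

x^4 - 11x^3 - 25x^2 + 347x + 360


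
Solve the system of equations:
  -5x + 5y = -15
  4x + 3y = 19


Using Cramer's rule:
Determinant D = (-5)(3) - (4)(5) = -15 - 20 = -35
Dx = (-15)(3) - (19)(5) = -45 - 95 = -140
Dy = (-5)(19) - (4)(-15) = -95 + 60 = -35
x = Dx/D = -140/-35 = 4
y = Dy/D = -35/-35 = 1

x = 4, y = 1


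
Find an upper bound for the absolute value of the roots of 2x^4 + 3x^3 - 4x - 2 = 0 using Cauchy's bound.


Cauchy's bound: all roots r satisfy |r| <= 1 + max(|a_i/a_n|) for i = 0,...,n-1
where a_n is the leading coefficient.

Coefficients: [2, 3, 0, -4, -2]
Leading coefficient a_n = 2
Ratios |a_i/a_n|: 3/2, 0, 2, 1
Maximum ratio: 2
Cauchy's bound: |r| <= 1 + 2 = 3

Upper bound = 3


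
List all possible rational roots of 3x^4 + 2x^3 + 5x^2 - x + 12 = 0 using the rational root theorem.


Rational root theorem: possible roots are ±p/q where:
  p divides the constant term (12): p ∈ {1, 2, 3, 4, 6, 12}
  q divides the leading coefficient (3): q ∈ {1, 3}

All possible rational roots: -12, -6, -4, -3, -2, -4/3, -1, -2/3, -1/3, 1/3, 2/3, 1, 4/3, 2, 3, 4, 6, 12

-12, -6, -4, -3, -2, -4/3, -1, -2/3, -1/3, 1/3, 2/3, 1, 4/3, 2, 3, 4, 6, 12


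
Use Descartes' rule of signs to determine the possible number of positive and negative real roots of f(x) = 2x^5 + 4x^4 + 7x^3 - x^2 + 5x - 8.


Descartes' rule of signs:

For positive roots, count sign changes in f(x) = 2x^5 + 4x^4 + 7x^3 - x^2 + 5x - 8:
Signs of coefficients: +, +, +, -, +, -
Number of sign changes: 3
Possible positive real roots: 3, 1

For negative roots, examine f(-x) = -2x^5 + 4x^4 - 7x^3 - x^2 - 5x - 8:
Signs of coefficients: -, +, -, -, -, -
Number of sign changes: 2
Possible negative real roots: 2, 0

Positive roots: 3 or 1; Negative roots: 2 or 0


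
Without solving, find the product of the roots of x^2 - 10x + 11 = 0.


By Vieta's formulas for ax^2 + bx + c = 0:
  Sum of roots = -b/a
  Product of roots = c/a

Here a = 1, b = -10, c = 11
Sum = -(-10)/1 = 10
Product = 11/1 = 11

Product = 11


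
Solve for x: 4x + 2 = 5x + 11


Starting with: 4x + 2 = 5x + 11
Move all x terms to left: (4 - 5)x = 11 - 2
Simplify: -x = 9
Divide both sides by -1: x = -9

x = -9


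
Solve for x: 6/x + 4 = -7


Subtract 4 from both sides: 6/x = -11
Multiply both sides by x: 6 = -11 * x
Divide by -11: x = -6/11

x = -6/11


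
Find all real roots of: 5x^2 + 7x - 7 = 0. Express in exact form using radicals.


Using the quadratic formula: x = (-b ± sqrt(b^2 - 4ac)) / (2a)
Here a = 5, b = 7, c = -7
Discriminant = b^2 - 4ac = 7^2 - 4(5)(-7) = 49 + 140 = 189
Since discriminant = 189 > 0, there are two real roots.
x = (-7 ± 3*sqrt(21)) / 10
Numerically: x ≈ 0.6748 or x ≈ -2.0748

x = (-7 + 3*sqrt(21)) / 10 or x = (-7 - 3*sqrt(21)) / 10
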